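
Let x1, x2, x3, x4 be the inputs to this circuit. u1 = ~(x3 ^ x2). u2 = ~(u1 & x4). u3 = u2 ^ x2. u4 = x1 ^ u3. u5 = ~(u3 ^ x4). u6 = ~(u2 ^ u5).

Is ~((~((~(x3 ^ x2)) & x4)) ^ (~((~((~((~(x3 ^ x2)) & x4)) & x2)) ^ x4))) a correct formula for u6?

No

u1 = ~(x3 ^ x2)
u2 = ~(u1 & x4) = ~((~(x3 ^ x2)) & x4)
u3 = u2 ^ x2 = (~((~(x3 ^ x2)) & x4)) ^ x2
u5 = ~(u3 ^ x4) = ~(((~((~(x3 ^ x2)) & x4)) ^ x2) ^ x4)
u6 = ~(u2 ^ u5) = ~((~((~(x3 ^ x2)) & x4)) ^ (~(((~((~(x3 ^ x2)) & x4)) ^ x2) ^ x4)))
At x1=0, x2=0, x3=0, x4=1: circuit gives 1, formula gives 0.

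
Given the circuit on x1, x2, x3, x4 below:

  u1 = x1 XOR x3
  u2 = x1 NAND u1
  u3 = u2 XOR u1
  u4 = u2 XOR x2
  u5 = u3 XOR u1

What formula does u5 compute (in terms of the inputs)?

u1 = x1 XOR x3
u2 = x1 NAND u1 = x1 NAND (x1 XOR x3)
u3 = u2 XOR u1 = (x1 NAND (x1 XOR x3)) XOR (x1 XOR x3)
u5 = u3 XOR u1 = ((x1 NAND (x1 XOR x3)) XOR (x1 XOR x3)) XOR (x1 XOR x3)

((x1 NAND (x1 XOR x3)) XOR (x1 XOR x3)) XOR (x1 XOR x3)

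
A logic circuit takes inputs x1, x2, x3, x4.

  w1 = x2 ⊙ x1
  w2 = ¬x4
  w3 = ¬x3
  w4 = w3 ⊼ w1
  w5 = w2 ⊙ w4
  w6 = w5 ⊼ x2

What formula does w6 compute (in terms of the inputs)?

w1 = x2 ⊙ x1
w2 = ¬x4
w3 = ¬x3
w4 = w3 ⊼ w1 = ¬x3 ⊼ (x2 ⊙ x1)
w5 = w2 ⊙ w4 = ¬x4 ⊙ (¬x3 ⊼ (x2 ⊙ x1))
w6 = w5 ⊼ x2 = (¬x4 ⊙ (¬x3 ⊼ (x2 ⊙ x1))) ⊼ x2

(¬x4 ⊙ (¬x3 ⊼ (x2 ⊙ x1))) ⊼ x2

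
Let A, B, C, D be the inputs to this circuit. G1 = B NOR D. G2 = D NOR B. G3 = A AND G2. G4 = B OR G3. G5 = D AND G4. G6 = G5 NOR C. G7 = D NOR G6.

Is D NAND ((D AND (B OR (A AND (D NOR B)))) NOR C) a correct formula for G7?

No

G2 = D NOR B
G3 = A AND G2 = A AND (D NOR B)
G4 = B OR G3 = B OR (A AND (D NOR B))
G5 = D AND G4 = D AND (B OR (A AND (D NOR B)))
G6 = G5 NOR C = (D AND (B OR (A AND (D NOR B)))) NOR C
G7 = D NOR G6 = D NOR ((D AND (B OR (A AND (D NOR B)))) NOR C)
At A=0, B=0, C=0, D=0: circuit gives 0, formula gives 1.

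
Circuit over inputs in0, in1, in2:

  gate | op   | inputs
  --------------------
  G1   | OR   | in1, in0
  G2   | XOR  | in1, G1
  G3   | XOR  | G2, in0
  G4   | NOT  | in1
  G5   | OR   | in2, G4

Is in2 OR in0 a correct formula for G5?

G4 = NOT in1
G5 = in2 OR G4 = in2 OR NOT in1
At in0=0, in1=0, in2=0: circuit gives 1, formula gives 0.

No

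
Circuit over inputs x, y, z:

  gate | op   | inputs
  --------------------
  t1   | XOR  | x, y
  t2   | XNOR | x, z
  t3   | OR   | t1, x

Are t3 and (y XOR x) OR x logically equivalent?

t1 = x XOR y
t3 = t1 OR x = (x XOR y) OR x
At x=0, y=0, z=0: circuit gives 0, formula gives 0.
At x=0, y=1, z=0: circuit gives 1, formula gives 1.
Agrees on all 8 inputs.

Yes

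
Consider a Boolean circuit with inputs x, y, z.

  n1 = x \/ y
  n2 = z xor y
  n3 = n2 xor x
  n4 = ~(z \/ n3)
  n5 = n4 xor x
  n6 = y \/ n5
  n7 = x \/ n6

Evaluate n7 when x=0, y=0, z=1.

n2 = 1 xor 0 = 1
n3 = 1 xor 0 = 1
n4 = ~(1 \/ 1) = 0
n5 = 0 xor 0 = 0
n6 = 0 \/ 0 = 0
n7 = 0 \/ 0 = 0

0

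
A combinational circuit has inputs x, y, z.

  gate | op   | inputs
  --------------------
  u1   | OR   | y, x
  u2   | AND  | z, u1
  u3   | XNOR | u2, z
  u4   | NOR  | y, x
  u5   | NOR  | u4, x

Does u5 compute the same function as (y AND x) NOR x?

u4 = y NOR x
u5 = u4 NOR x = (y NOR x) NOR x
At x=0, y=0, z=0: circuit gives 0, formula gives 1.

No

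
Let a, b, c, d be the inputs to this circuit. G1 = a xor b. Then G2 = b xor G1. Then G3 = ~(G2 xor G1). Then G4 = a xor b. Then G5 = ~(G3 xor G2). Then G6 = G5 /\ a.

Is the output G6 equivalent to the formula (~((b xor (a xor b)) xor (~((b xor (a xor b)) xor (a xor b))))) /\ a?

Yes

G1 = a xor b
G2 = b xor G1 = b xor (a xor b)
G3 = ~(G2 xor G1) = ~((b xor (a xor b)) xor (a xor b))
G5 = ~(G3 xor G2) = ~((~((b xor (a xor b)) xor (a xor b))) xor (b xor (a xor b)))
G6 = G5 /\ a = (~((~((b xor (a xor b)) xor (a xor b))) xor (b xor (a xor b)))) /\ a
At a=0, b=0, c=0, d=0: circuit gives 0, formula gives 0.
At a=1, b=0, c=0, d=0: circuit gives 1, formula gives 1.
Agrees on all 16 inputs.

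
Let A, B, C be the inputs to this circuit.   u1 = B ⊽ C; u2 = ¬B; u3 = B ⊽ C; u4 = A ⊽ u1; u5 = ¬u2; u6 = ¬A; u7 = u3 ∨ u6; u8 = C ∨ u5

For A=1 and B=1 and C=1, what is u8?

u2 = ¬1 = 0
u5 = ¬0 = 1
u8 = 1 ∨ 1 = 1

1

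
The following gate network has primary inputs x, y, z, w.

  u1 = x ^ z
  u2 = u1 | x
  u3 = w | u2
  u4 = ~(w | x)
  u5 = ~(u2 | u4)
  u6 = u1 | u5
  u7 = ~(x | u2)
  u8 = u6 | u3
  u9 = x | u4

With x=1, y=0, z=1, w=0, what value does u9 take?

1

u4 = ~(0 | 1) = 0
u9 = 1 | 0 = 1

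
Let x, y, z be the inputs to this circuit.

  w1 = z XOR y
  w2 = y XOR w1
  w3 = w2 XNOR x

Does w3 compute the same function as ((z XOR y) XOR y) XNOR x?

w1 = z XOR y
w2 = y XOR w1 = y XOR (z XOR y)
w3 = w2 XNOR x = (y XOR (z XOR y)) XNOR x
At x=0, y=0, z=1: circuit gives 0, formula gives 0.
At x=0, y=0, z=0: circuit gives 1, formula gives 1.
Agrees on all 8 inputs.

Yes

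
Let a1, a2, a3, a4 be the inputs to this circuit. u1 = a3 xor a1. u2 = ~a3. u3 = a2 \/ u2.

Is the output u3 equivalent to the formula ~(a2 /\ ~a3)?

u2 = ~a3
u3 = a2 \/ u2 = a2 \/ ~a3
At a1=0, a2=0, a3=1, a4=0: circuit gives 0, formula gives 1.

No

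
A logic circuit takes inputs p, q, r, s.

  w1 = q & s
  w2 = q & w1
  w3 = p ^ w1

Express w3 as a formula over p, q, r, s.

p ^ (q & s)

w1 = q & s
w3 = p ^ w1 = p ^ (q & s)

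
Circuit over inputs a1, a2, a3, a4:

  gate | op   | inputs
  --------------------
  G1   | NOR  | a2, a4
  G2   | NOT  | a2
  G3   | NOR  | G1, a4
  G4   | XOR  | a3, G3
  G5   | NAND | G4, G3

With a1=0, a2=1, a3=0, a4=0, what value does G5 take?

0

G1 = 1 NOR 0 = 0
G3 = 0 NOR 0 = 1
G4 = 0 XOR 1 = 1
G5 = 1 NAND 1 = 0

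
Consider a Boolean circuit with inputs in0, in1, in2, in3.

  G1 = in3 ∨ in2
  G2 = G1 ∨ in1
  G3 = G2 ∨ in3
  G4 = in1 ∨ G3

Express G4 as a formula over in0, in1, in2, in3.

in1 ∨ (((in3 ∨ in2) ∨ in1) ∨ in3)

G1 = in3 ∨ in2
G2 = G1 ∨ in1 = (in3 ∨ in2) ∨ in1
G3 = G2 ∨ in3 = ((in3 ∨ in2) ∨ in1) ∨ in3
G4 = in1 ∨ G3 = in1 ∨ (((in3 ∨ in2) ∨ in1) ∨ in3)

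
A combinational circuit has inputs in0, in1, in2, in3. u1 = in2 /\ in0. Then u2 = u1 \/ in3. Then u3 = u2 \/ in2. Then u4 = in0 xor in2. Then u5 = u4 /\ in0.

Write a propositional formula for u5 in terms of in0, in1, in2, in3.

(in0 xor in2) /\ in0

u4 = in0 xor in2
u5 = u4 /\ in0 = (in0 xor in2) /\ in0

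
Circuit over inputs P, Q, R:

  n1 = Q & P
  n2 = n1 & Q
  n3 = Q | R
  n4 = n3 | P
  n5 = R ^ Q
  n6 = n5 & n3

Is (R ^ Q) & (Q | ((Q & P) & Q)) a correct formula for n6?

n3 = Q | R
n5 = R ^ Q
n6 = n5 & n3 = (R ^ Q) & (Q | R)
At P=0, Q=0, R=1: circuit gives 1, formula gives 0.

No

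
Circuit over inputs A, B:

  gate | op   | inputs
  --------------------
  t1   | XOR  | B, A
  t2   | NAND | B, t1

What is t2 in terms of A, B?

t1 = B XOR A
t2 = B NAND t1 = B NAND (B XOR A)

B NAND (B XOR A)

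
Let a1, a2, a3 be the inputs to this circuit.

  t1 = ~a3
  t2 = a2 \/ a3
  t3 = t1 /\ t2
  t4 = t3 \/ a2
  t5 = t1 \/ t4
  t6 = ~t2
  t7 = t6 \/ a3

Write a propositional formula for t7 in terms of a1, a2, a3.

t2 = a2 \/ a3
t6 = ~t2 = ~(a2 \/ a3)
t7 = t6 \/ a3 = ~(a2 \/ a3) \/ a3

~(a2 \/ a3) \/ a3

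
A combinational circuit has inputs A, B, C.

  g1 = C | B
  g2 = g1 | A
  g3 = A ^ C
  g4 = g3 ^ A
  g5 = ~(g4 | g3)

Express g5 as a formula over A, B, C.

g3 = A ^ C
g4 = g3 ^ A = (A ^ C) ^ A
g5 = ~(g4 | g3) = ~(((A ^ C) ^ A) | (A ^ C))

~(((A ^ C) ^ A) | (A ^ C))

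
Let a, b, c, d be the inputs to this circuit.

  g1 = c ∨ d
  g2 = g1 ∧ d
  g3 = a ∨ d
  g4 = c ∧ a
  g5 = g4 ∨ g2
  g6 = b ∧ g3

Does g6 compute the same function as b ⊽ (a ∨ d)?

No

g3 = a ∨ d
g6 = b ∧ g3 = b ∧ (a ∨ d)
At a=0, b=0, c=0, d=0: circuit gives 0, formula gives 1.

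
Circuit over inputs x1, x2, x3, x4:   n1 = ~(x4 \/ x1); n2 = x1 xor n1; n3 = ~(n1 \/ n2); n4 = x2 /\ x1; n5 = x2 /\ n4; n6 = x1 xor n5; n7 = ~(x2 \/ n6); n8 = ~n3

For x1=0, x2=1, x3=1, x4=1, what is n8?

n1 = ~(1 \/ 0) = 0
n2 = 0 xor 0 = 0
n3 = ~(0 \/ 0) = 1
n8 = ~1 = 0

0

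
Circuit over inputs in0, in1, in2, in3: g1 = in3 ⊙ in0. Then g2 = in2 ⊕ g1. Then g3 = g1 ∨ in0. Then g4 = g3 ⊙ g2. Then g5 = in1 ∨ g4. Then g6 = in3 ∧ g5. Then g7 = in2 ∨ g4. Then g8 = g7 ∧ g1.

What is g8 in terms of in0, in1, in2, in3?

(in2 ∨ (((in3 ⊙ in0) ∨ in0) ⊙ (in2 ⊕ (in3 ⊙ in0)))) ∧ (in3 ⊙ in0)

g1 = in3 ⊙ in0
g2 = in2 ⊕ g1 = in2 ⊕ (in3 ⊙ in0)
g3 = g1 ∨ in0 = (in3 ⊙ in0) ∨ in0
g4 = g3 ⊙ g2 = ((in3 ⊙ in0) ∨ in0) ⊙ (in2 ⊕ (in3 ⊙ in0))
g7 = in2 ∨ g4 = in2 ∨ (((in3 ⊙ in0) ∨ in0) ⊙ (in2 ⊕ (in3 ⊙ in0)))
g8 = g7 ∧ g1 = (in2 ∨ (((in3 ⊙ in0) ∨ in0) ⊙ (in2 ⊕ (in3 ⊙ in0)))) ∧ (in3 ⊙ in0)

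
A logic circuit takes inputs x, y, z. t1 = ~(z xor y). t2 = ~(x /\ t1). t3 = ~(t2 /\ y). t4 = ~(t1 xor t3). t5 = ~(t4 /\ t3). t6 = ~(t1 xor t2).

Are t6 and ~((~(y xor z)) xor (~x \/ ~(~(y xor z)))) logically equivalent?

Yes

t1 = ~(z xor y)
t2 = ~(x /\ t1) = ~(x /\ (~(z xor y)))
t6 = ~(t1 xor t2) = ~((~(z xor y)) xor (~(x /\ (~(z xor y)))))
At x=0, y=0, z=1: circuit gives 0, formula gives 0.
At x=0, y=0, z=0: circuit gives 1, formula gives 1.
Agrees on all 8 inputs.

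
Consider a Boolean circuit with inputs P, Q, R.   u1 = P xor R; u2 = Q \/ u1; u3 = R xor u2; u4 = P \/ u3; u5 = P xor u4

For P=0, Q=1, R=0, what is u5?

u1 = 0 xor 0 = 0
u2 = 1 \/ 0 = 1
u3 = 0 xor 1 = 1
u4 = 0 \/ 1 = 1
u5 = 0 xor 1 = 1

1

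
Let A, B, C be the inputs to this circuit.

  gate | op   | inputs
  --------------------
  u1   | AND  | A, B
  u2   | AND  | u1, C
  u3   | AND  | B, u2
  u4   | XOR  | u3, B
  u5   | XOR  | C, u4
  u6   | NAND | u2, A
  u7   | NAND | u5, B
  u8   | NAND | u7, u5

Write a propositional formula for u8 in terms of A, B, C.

u1 = A AND B
u2 = u1 AND C = (A AND B) AND C
u3 = B AND u2 = B AND ((A AND B) AND C)
u4 = u3 XOR B = (B AND ((A AND B) AND C)) XOR B
u5 = C XOR u4 = C XOR ((B AND ((A AND B) AND C)) XOR B)
u7 = u5 NAND B = (C XOR ((B AND ((A AND B) AND C)) XOR B)) NAND B
u8 = u7 NAND u5 = ((C XOR ((B AND ((A AND B) AND C)) XOR B)) NAND B) NAND (C XOR ((B AND ((A AND B) AND C)) XOR B))

((C XOR ((B AND ((A AND B) AND C)) XOR B)) NAND B) NAND (C XOR ((B AND ((A AND B) AND C)) XOR B))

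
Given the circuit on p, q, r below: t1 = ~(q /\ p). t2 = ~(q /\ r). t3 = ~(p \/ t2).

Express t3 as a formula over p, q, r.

t2 = ~(q /\ r)
t3 = ~(p \/ t2) = ~(p \/ (~(q /\ r)))

~(p \/ (~(q /\ r)))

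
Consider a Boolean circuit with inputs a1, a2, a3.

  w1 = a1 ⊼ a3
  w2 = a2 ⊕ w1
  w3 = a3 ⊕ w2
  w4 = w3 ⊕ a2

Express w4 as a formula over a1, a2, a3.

w1 = a1 ⊼ a3
w2 = a2 ⊕ w1 = a2 ⊕ (a1 ⊼ a3)
w3 = a3 ⊕ w2 = a3 ⊕ (a2 ⊕ (a1 ⊼ a3))
w4 = w3 ⊕ a2 = (a3 ⊕ (a2 ⊕ (a1 ⊼ a3))) ⊕ a2

(a3 ⊕ (a2 ⊕ (a1 ⊼ a3))) ⊕ a2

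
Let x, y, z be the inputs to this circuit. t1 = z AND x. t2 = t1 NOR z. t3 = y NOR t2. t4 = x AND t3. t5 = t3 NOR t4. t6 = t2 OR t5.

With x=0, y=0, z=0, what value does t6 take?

1

t1 = 0 AND 0 = 0
t2 = 0 NOR 0 = 1
t3 = 0 NOR 1 = 0
t4 = 0 AND 0 = 0
t5 = 0 NOR 0 = 1
t6 = 1 OR 1 = 1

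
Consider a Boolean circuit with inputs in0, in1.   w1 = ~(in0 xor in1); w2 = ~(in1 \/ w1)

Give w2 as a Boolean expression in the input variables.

w1 = ~(in0 xor in1)
w2 = ~(in1 \/ w1) = ~(in1 \/ (~(in0 xor in1)))

~(in1 \/ (~(in0 xor in1)))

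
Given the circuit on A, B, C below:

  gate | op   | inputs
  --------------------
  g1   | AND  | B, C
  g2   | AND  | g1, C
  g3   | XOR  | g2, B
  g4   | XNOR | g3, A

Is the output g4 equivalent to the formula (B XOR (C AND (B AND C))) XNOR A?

g1 = B AND C
g2 = g1 AND C = (B AND C) AND C
g3 = g2 XOR B = ((B AND C) AND C) XOR B
g4 = g3 XNOR A = (((B AND C) AND C) XOR B) XNOR A
At A=0, B=1, C=0: circuit gives 0, formula gives 0.
At A=0, B=0, C=0: circuit gives 1, formula gives 1.
Agrees on all 8 inputs.

Yes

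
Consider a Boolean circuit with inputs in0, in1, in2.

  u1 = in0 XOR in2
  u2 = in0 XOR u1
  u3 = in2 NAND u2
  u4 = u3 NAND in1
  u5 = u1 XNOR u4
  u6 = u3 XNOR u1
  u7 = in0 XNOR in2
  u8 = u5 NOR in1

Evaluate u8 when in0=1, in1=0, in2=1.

u1 = 1 XOR 1 = 0
u2 = 1 XOR 0 = 1
u3 = 1 NAND 1 = 0
u4 = 0 NAND 0 = 1
u5 = 0 XNOR 1 = 0
u8 = 0 NOR 0 = 1

1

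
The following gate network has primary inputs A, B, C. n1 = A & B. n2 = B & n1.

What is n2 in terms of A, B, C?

B & (A & B)

n1 = A & B
n2 = B & n1 = B & (A & B)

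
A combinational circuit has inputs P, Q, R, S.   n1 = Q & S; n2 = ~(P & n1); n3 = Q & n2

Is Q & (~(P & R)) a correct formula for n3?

n1 = Q & S
n2 = ~(P & n1) = ~(P & (Q & S))
n3 = Q & n2 = Q & (~(P & (Q & S)))
At P=1, Q=1, R=0, S=1: circuit gives 0, formula gives 1.

No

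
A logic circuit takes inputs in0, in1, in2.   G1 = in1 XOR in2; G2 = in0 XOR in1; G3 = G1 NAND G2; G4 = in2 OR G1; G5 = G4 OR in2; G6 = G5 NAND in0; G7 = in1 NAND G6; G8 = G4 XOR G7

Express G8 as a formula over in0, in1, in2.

(in2 OR (in1 XOR in2)) XOR (in1 NAND (((in2 OR (in1 XOR in2)) OR in2) NAND in0))

G1 = in1 XOR in2
G4 = in2 OR G1 = in2 OR (in1 XOR in2)
G5 = G4 OR in2 = (in2 OR (in1 XOR in2)) OR in2
G6 = G5 NAND in0 = ((in2 OR (in1 XOR in2)) OR in2) NAND in0
G7 = in1 NAND G6 = in1 NAND (((in2 OR (in1 XOR in2)) OR in2) NAND in0)
G8 = G4 XOR G7 = (in2 OR (in1 XOR in2)) XOR (in1 NAND (((in2 OR (in1 XOR in2)) OR in2) NAND in0))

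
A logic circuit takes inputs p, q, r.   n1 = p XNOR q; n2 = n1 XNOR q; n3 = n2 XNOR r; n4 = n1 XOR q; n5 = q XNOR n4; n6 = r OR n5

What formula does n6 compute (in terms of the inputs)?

n1 = p XNOR q
n4 = n1 XOR q = (p XNOR q) XOR q
n5 = q XNOR n4 = q XNOR ((p XNOR q) XOR q)
n6 = r OR n5 = r OR (q XNOR ((p XNOR q) XOR q))

r OR (q XNOR ((p XNOR q) XOR q))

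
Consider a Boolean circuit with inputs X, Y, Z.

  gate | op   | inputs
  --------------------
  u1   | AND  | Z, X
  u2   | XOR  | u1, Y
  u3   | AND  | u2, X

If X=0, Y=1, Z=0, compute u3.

0

u1 = 0 AND 0 = 0
u2 = 0 XOR 1 = 1
u3 = 1 AND 0 = 0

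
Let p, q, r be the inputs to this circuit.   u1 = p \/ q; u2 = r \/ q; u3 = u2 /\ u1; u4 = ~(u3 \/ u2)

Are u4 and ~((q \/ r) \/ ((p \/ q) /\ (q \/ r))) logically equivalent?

Yes

u1 = p \/ q
u2 = r \/ q
u3 = u2 /\ u1 = (r \/ q) /\ (p \/ q)
u4 = ~(u3 \/ u2) = ~(((r \/ q) /\ (p \/ q)) \/ (r \/ q))
At p=0, q=0, r=1: circuit gives 0, formula gives 0.
At p=0, q=0, r=0: circuit gives 1, formula gives 1.
Agrees on all 8 inputs.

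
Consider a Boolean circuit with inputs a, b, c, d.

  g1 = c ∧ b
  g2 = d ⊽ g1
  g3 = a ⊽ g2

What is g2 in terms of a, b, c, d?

d ⊽ (c ∧ b)

g1 = c ∧ b
g2 = d ⊽ g1 = d ⊽ (c ∧ b)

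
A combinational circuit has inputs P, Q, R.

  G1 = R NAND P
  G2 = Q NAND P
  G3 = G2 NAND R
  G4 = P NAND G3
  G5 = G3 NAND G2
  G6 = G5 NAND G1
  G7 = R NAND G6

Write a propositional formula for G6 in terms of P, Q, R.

(((Q NAND P) NAND R) NAND (Q NAND P)) NAND (R NAND P)

G1 = R NAND P
G2 = Q NAND P
G3 = G2 NAND R = (Q NAND P) NAND R
G5 = G3 NAND G2 = ((Q NAND P) NAND R) NAND (Q NAND P)
G6 = G5 NAND G1 = (((Q NAND P) NAND R) NAND (Q NAND P)) NAND (R NAND P)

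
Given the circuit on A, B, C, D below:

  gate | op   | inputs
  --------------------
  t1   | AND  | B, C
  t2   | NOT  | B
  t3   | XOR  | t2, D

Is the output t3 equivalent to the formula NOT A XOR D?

No

t2 = NOT B
t3 = t2 XOR D = NOT B XOR D
At A=0, B=1, C=0, D=0: circuit gives 0, formula gives 1.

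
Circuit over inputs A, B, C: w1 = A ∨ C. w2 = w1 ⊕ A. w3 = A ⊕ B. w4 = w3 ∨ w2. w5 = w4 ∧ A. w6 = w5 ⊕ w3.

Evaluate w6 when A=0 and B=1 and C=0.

w1 = 0 ∨ 0 = 0
w2 = 0 ⊕ 0 = 0
w3 = 0 ⊕ 1 = 1
w4 = 1 ∨ 0 = 1
w5 = 1 ∧ 0 = 0
w6 = 0 ⊕ 1 = 1

1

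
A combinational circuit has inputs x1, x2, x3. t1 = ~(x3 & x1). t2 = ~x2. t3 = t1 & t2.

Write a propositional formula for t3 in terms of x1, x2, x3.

(~(x3 & x1)) & ~x2

t1 = ~(x3 & x1)
t2 = ~x2
t3 = t1 & t2 = (~(x3 & x1)) & ~x2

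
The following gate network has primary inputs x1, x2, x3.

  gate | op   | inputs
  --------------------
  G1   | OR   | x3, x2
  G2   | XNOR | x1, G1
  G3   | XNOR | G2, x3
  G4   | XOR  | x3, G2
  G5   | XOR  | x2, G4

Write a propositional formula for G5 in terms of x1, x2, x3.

x2 XOR (x3 XOR (x1 XNOR (x3 OR x2)))

G1 = x3 OR x2
G2 = x1 XNOR G1 = x1 XNOR (x3 OR x2)
G4 = x3 XOR G2 = x3 XOR (x1 XNOR (x3 OR x2))
G5 = x2 XOR G4 = x2 XOR (x3 XOR (x1 XNOR (x3 OR x2)))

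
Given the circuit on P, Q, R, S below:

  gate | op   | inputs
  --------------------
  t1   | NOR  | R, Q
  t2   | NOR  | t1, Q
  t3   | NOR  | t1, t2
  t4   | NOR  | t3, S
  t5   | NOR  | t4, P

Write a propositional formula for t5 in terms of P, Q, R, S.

(((R NOR Q) NOR ((R NOR Q) NOR Q)) NOR S) NOR P

t1 = R NOR Q
t2 = t1 NOR Q = (R NOR Q) NOR Q
t3 = t1 NOR t2 = (R NOR Q) NOR ((R NOR Q) NOR Q)
t4 = t3 NOR S = ((R NOR Q) NOR ((R NOR Q) NOR Q)) NOR S
t5 = t4 NOR P = (((R NOR Q) NOR ((R NOR Q) NOR Q)) NOR S) NOR P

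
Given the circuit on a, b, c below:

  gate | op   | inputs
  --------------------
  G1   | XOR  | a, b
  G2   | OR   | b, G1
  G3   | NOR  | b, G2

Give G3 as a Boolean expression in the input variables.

b NOR (b OR (a XOR b))

G1 = a XOR b
G2 = b OR G1 = b OR (a XOR b)
G3 = b NOR G2 = b NOR (b OR (a XOR b))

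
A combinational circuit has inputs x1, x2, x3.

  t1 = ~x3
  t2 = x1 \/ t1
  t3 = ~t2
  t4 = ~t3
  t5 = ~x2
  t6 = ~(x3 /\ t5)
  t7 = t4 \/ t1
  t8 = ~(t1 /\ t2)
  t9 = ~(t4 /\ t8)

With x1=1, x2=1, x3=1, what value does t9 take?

t1 = ~1 = 0
t2 = 1 \/ 0 = 1
t3 = ~1 = 0
t4 = ~0 = 1
t8 = ~(0 /\ 1) = 1
t9 = ~(1 /\ 1) = 0

0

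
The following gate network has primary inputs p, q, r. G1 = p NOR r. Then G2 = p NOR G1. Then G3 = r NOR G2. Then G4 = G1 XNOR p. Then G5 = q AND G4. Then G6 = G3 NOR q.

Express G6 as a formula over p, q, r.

G1 = p NOR r
G2 = p NOR G1 = p NOR (p NOR r)
G3 = r NOR G2 = r NOR (p NOR (p NOR r))
G6 = G3 NOR q = (r NOR (p NOR (p NOR r))) NOR q

(r NOR (p NOR (p NOR r))) NOR q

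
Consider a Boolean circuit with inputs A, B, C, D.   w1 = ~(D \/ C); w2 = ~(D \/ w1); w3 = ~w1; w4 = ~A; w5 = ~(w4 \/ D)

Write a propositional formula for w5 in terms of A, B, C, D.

~(~A \/ D)

w4 = ~A
w5 = ~(w4 \/ D) = ~(~A \/ D)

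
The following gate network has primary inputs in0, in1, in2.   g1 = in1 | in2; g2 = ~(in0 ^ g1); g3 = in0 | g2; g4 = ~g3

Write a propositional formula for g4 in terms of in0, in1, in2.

g1 = in1 | in2
g2 = ~(in0 ^ g1) = ~(in0 ^ (in1 | in2))
g3 = in0 | g2 = in0 | (~(in0 ^ (in1 | in2)))
g4 = ~g3 = ~(in0 | (~(in0 ^ (in1 | in2))))

~(in0 | (~(in0 ^ (in1 | in2))))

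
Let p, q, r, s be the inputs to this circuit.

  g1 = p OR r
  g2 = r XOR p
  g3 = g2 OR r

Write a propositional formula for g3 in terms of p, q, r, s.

g2 = r XOR p
g3 = g2 OR r = (r XOR p) OR r

(r XOR p) OR r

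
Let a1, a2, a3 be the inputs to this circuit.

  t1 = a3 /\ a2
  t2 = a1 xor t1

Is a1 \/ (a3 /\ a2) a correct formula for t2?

No

t1 = a3 /\ a2
t2 = a1 xor t1 = a1 xor (a3 /\ a2)
At a1=1, a2=1, a3=1: circuit gives 0, formula gives 1.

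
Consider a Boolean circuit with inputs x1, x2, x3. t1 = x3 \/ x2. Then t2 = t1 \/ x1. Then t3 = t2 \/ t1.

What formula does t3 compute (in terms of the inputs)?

t1 = x3 \/ x2
t2 = t1 \/ x1 = (x3 \/ x2) \/ x1
t3 = t2 \/ t1 = ((x3 \/ x2) \/ x1) \/ (x3 \/ x2)

((x3 \/ x2) \/ x1) \/ (x3 \/ x2)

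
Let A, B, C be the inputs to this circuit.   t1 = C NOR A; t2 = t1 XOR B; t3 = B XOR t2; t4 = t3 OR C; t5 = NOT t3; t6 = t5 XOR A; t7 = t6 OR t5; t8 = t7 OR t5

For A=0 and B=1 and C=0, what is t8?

0

t1 = 0 NOR 0 = 1
t2 = 1 XOR 1 = 0
t3 = 1 XOR 0 = 1
t5 = NOT 1 = 0
t6 = 0 XOR 0 = 0
t7 = 0 OR 0 = 0
t8 = 0 OR 0 = 0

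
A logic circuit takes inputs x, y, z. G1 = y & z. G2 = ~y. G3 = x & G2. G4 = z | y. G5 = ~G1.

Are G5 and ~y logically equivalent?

G1 = y & z
G5 = ~G1 = ~(y & z)
At x=0, y=1, z=0: circuit gives 1, formula gives 0.

No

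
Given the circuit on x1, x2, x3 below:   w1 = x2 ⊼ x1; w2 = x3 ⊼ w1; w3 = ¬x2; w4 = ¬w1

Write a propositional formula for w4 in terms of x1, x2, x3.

w1 = x2 ⊼ x1
w4 = ¬w1 = ¬(x2 ⊼ x1)

¬(x2 ⊼ x1)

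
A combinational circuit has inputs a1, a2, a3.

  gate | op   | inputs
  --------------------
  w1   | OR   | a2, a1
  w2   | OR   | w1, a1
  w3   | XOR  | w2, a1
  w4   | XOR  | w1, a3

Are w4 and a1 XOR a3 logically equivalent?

No

w1 = a2 OR a1
w4 = w1 XOR a3 = (a2 OR a1) XOR a3
At a1=0, a2=1, a3=0: circuit gives 1, formula gives 0.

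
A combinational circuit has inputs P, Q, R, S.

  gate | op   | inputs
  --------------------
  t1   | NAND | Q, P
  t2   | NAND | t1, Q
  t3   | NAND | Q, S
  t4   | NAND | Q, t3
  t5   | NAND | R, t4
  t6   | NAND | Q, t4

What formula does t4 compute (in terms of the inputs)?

t3 = Q NAND S
t4 = Q NAND t3 = Q NAND (Q NAND S)

Q NAND (Q NAND S)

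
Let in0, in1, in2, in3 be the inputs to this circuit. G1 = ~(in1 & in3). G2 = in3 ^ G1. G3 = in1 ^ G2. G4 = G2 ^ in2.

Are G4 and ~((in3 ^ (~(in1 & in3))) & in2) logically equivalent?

No

G1 = ~(in1 & in3)
G2 = in3 ^ G1 = in3 ^ (~(in1 & in3))
G4 = G2 ^ in2 = (in3 ^ (~(in1 & in3))) ^ in2
At in0=0, in1=0, in2=0, in3=1: circuit gives 0, formula gives 1.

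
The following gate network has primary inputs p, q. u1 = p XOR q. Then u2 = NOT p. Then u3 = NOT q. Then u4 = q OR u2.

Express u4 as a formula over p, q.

u2 = NOT p
u4 = q OR u2 = q OR NOT p

q OR NOT p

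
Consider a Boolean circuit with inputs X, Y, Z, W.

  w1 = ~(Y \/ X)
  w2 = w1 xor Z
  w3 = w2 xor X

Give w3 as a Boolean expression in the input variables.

w1 = ~(Y \/ X)
w2 = w1 xor Z = (~(Y \/ X)) xor Z
w3 = w2 xor X = ((~(Y \/ X)) xor Z) xor X

((~(Y \/ X)) xor Z) xor X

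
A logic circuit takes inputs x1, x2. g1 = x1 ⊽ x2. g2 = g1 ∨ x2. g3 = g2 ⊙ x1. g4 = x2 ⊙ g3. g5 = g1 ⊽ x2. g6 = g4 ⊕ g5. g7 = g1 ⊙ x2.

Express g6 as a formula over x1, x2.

g1 = x1 ⊽ x2
g2 = g1 ∨ x2 = (x1 ⊽ x2) ∨ x2
g3 = g2 ⊙ x1 = ((x1 ⊽ x2) ∨ x2) ⊙ x1
g4 = x2 ⊙ g3 = x2 ⊙ (((x1 ⊽ x2) ∨ x2) ⊙ x1)
g5 = g1 ⊽ x2 = (x1 ⊽ x2) ⊽ x2
g6 = g4 ⊕ g5 = (x2 ⊙ (((x1 ⊽ x2) ∨ x2) ⊙ x1)) ⊕ ((x1 ⊽ x2) ⊽ x2)

(x2 ⊙ (((x1 ⊽ x2) ∨ x2) ⊙ x1)) ⊕ ((x1 ⊽ x2) ⊽ x2)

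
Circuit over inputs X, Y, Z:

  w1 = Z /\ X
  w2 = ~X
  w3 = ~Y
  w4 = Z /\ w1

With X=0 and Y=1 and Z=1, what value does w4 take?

w1 = 1 /\ 0 = 0
w4 = 1 /\ 0 = 0

0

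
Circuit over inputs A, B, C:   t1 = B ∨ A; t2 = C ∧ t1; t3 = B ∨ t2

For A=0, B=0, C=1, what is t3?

t1 = 0 ∨ 0 = 0
t2 = 1 ∧ 0 = 0
t3 = 0 ∨ 0 = 0

0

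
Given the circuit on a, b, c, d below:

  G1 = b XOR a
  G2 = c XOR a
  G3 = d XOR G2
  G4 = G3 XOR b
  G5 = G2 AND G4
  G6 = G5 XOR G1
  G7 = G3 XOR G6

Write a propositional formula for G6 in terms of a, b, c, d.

G1 = b XOR a
G2 = c XOR a
G3 = d XOR G2 = d XOR (c XOR a)
G4 = G3 XOR b = (d XOR (c XOR a)) XOR b
G5 = G2 AND G4 = (c XOR a) AND ((d XOR (c XOR a)) XOR b)
G6 = G5 XOR G1 = ((c XOR a) AND ((d XOR (c XOR a)) XOR b)) XOR (b XOR a)

((c XOR a) AND ((d XOR (c XOR a)) XOR b)) XOR (b XOR a)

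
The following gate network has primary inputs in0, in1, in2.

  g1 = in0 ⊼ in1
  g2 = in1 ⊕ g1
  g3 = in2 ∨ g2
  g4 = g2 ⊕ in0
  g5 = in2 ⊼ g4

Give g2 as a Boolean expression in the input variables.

g1 = in0 ⊼ in1
g2 = in1 ⊕ g1 = in1 ⊕ (in0 ⊼ in1)

in1 ⊕ (in0 ⊼ in1)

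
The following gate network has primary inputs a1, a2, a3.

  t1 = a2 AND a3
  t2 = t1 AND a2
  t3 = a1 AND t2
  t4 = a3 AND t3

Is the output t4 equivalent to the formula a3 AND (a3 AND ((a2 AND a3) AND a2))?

No

t1 = a2 AND a3
t2 = t1 AND a2 = (a2 AND a3) AND a2
t3 = a1 AND t2 = a1 AND ((a2 AND a3) AND a2)
t4 = a3 AND t3 = a3 AND (a1 AND ((a2 AND a3) AND a2))
At a1=0, a2=1, a3=1: circuit gives 0, formula gives 1.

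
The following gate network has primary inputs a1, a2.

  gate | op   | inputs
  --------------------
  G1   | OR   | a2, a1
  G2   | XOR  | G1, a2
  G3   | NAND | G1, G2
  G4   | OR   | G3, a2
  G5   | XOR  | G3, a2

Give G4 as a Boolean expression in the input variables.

((a2 OR a1) NAND ((a2 OR a1) XOR a2)) OR a2

G1 = a2 OR a1
G2 = G1 XOR a2 = (a2 OR a1) XOR a2
G3 = G1 NAND G2 = (a2 OR a1) NAND ((a2 OR a1) XOR a2)
G4 = G3 OR a2 = ((a2 OR a1) NAND ((a2 OR a1) XOR a2)) OR a2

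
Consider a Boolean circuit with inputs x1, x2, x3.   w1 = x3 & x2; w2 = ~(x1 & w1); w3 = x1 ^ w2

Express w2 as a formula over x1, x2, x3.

w1 = x3 & x2
w2 = ~(x1 & w1) = ~(x1 & (x3 & x2))

~(x1 & (x3 & x2))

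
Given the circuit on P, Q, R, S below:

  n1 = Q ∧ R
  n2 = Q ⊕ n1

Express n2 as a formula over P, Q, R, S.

n1 = Q ∧ R
n2 = Q ⊕ n1 = Q ⊕ (Q ∧ R)

Q ⊕ (Q ∧ R)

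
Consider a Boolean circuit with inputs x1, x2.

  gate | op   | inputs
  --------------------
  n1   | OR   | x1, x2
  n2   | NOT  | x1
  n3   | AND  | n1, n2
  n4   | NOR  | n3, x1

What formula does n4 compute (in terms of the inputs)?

n1 = x1 OR x2
n2 = NOT x1
n3 = n1 AND n2 = (x1 OR x2) AND NOT x1
n4 = n3 NOR x1 = ((x1 OR x2) AND NOT x1) NOR x1

((x1 OR x2) AND NOT x1) NOR x1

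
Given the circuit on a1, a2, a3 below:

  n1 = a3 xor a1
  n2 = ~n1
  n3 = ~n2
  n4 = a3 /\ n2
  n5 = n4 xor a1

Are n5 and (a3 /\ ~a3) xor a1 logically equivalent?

No

n1 = a3 xor a1
n2 = ~n1 = ~(a3 xor a1)
n4 = a3 /\ n2 = a3 /\ ~(a3 xor a1)
n5 = n4 xor a1 = (a3 /\ ~(a3 xor a1)) xor a1
At a1=1, a2=0, a3=1: circuit gives 0, formula gives 1.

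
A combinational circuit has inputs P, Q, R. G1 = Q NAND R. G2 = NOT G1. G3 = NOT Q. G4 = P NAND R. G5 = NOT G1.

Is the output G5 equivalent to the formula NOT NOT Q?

No

G1 = Q NAND R
G5 = NOT G1 = NOT (Q NAND R)
At P=0, Q=1, R=0: circuit gives 0, formula gives 1.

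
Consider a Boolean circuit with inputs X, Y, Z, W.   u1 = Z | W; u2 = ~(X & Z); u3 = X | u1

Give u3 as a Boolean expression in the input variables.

u1 = Z | W
u3 = X | u1 = X | (Z | W)

X | (Z | W)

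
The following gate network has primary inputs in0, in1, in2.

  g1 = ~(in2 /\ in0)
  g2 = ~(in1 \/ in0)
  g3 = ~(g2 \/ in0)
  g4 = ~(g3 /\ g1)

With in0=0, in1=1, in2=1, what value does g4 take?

g1 = ~(1 /\ 0) = 1
g2 = ~(1 \/ 0) = 0
g3 = ~(0 \/ 0) = 1
g4 = ~(1 /\ 1) = 0

0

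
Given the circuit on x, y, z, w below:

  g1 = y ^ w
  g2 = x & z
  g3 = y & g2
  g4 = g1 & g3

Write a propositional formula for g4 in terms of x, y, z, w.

(y ^ w) & (y & (x & z))

g1 = y ^ w
g2 = x & z
g3 = y & g2 = y & (x & z)
g4 = g1 & g3 = (y ^ w) & (y & (x & z))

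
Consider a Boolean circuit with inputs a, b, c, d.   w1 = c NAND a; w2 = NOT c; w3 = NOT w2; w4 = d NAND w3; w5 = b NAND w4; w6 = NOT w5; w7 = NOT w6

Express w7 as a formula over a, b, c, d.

NOT NOT (b NAND (d NAND NOT NOT c))

w2 = NOT c
w3 = NOT w2 = NOT NOT c
w4 = d NAND w3 = d NAND NOT NOT c
w5 = b NAND w4 = b NAND (d NAND NOT NOT c)
w6 = NOT w5 = NOT (b NAND (d NAND NOT NOT c))
w7 = NOT w6 = NOT NOT (b NAND (d NAND NOT NOT c))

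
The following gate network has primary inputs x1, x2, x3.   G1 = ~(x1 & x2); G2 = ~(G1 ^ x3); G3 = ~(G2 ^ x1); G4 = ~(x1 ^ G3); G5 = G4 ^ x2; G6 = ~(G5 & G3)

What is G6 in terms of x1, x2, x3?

~(((~(x1 ^ (~((~((~(x1 & x2)) ^ x3)) ^ x1)))) ^ x2) & (~((~((~(x1 & x2)) ^ x3)) ^ x1)))

G1 = ~(x1 & x2)
G2 = ~(G1 ^ x3) = ~((~(x1 & x2)) ^ x3)
G3 = ~(G2 ^ x1) = ~((~((~(x1 & x2)) ^ x3)) ^ x1)
G4 = ~(x1 ^ G3) = ~(x1 ^ (~((~((~(x1 & x2)) ^ x3)) ^ x1)))
G5 = G4 ^ x2 = (~(x1 ^ (~((~((~(x1 & x2)) ^ x3)) ^ x1)))) ^ x2
G6 = ~(G5 & G3) = ~(((~(x1 ^ (~((~((~(x1 & x2)) ^ x3)) ^ x1)))) ^ x2) & (~((~((~(x1 & x2)) ^ x3)) ^ x1)))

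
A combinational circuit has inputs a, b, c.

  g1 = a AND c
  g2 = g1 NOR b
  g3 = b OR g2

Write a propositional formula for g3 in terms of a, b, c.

g1 = a AND c
g2 = g1 NOR b = (a AND c) NOR b
g3 = b OR g2 = b OR ((a AND c) NOR b)

b OR ((a AND c) NOR b)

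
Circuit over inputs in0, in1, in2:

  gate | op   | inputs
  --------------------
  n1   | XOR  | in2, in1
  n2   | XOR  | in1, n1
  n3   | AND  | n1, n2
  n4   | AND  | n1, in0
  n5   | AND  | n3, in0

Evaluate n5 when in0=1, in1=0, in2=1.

n1 = 1 XOR 0 = 1
n2 = 0 XOR 1 = 1
n3 = 1 AND 1 = 1
n5 = 1 AND 1 = 1

1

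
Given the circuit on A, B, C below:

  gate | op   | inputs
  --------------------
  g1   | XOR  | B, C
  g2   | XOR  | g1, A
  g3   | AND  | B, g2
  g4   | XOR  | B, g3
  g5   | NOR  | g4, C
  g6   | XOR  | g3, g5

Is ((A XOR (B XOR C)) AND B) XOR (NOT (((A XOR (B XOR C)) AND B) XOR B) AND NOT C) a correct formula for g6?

g1 = B XOR C
g2 = g1 XOR A = (B XOR C) XOR A
g3 = B AND g2 = B AND ((B XOR C) XOR A)
g4 = B XOR g3 = B XOR (B AND ((B XOR C) XOR A))
g5 = g4 NOR C = (B XOR (B AND ((B XOR C) XOR A))) NOR C
g6 = g3 XOR g5 = (B AND ((B XOR C) XOR A)) XOR ((B XOR (B AND ((B XOR C) XOR A))) NOR C)
At A=0, B=0, C=1: circuit gives 0, formula gives 0.
At A=0, B=0, C=0: circuit gives 1, formula gives 1.
Agrees on all 8 inputs.

Yes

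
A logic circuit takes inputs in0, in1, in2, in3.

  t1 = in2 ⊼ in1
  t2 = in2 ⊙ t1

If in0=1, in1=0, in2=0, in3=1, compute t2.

0

t1 = 0 ⊼ 0 = 1
t2 = 0 ⊙ 1 = 0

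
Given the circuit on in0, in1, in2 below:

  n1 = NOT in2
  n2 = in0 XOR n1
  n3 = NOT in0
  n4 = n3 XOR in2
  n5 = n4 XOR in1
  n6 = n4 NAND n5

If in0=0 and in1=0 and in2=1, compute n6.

1

n3 = NOT 0 = 1
n4 = 1 XOR 1 = 0
n5 = 0 XOR 0 = 0
n6 = 0 NAND 0 = 1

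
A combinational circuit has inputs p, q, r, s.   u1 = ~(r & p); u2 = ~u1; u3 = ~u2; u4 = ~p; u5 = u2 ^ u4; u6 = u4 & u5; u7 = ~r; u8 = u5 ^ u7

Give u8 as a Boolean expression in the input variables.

u1 = ~(r & p)
u2 = ~u1 = ~(~(r & p))
u4 = ~p
u5 = u2 ^ u4 = ~(~(r & p)) ^ ~p
u7 = ~r
u8 = u5 ^ u7 = (~(~(r & p)) ^ ~p) ^ ~r

(~(~(r & p)) ^ ~p) ^ ~r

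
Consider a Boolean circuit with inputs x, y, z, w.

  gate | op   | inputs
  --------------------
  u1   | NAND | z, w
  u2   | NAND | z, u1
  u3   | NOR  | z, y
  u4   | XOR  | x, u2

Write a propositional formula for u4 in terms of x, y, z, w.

x XOR (z NAND (z NAND w))

u1 = z NAND w
u2 = z NAND u1 = z NAND (z NAND w)
u4 = x XOR u2 = x XOR (z NAND (z NAND w))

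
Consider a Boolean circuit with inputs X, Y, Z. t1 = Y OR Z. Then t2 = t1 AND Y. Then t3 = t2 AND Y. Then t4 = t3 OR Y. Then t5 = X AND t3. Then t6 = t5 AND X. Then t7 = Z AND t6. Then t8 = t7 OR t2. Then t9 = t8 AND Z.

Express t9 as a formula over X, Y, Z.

t1 = Y OR Z
t2 = t1 AND Y = (Y OR Z) AND Y
t3 = t2 AND Y = ((Y OR Z) AND Y) AND Y
t5 = X AND t3 = X AND (((Y OR Z) AND Y) AND Y)
t6 = t5 AND X = (X AND (((Y OR Z) AND Y) AND Y)) AND X
t7 = Z AND t6 = Z AND ((X AND (((Y OR Z) AND Y) AND Y)) AND X)
t8 = t7 OR t2 = (Z AND ((X AND (((Y OR Z) AND Y) AND Y)) AND X)) OR ((Y OR Z) AND Y)
t9 = t8 AND Z = ((Z AND ((X AND (((Y OR Z) AND Y) AND Y)) AND X)) OR ((Y OR Z) AND Y)) AND Z

((Z AND ((X AND (((Y OR Z) AND Y) AND Y)) AND X)) OR ((Y OR Z) AND Y)) AND Z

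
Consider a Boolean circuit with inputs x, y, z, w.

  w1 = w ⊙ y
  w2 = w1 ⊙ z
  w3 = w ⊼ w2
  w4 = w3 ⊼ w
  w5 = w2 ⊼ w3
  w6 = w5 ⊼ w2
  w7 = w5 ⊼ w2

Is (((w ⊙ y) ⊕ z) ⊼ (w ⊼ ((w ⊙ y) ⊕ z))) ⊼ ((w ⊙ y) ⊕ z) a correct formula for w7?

No

w1 = w ⊙ y
w2 = w1 ⊙ z = (w ⊙ y) ⊙ z
w3 = w ⊼ w2 = w ⊼ ((w ⊙ y) ⊙ z)
w5 = w2 ⊼ w3 = ((w ⊙ y) ⊙ z) ⊼ (w ⊼ ((w ⊙ y) ⊙ z))
w7 = w5 ⊼ w2 = (((w ⊙ y) ⊙ z) ⊼ (w ⊼ ((w ⊙ y) ⊙ z))) ⊼ ((w ⊙ y) ⊙ z)
At x=0, y=0, z=0, w=1: circuit gives 0, formula gives 1.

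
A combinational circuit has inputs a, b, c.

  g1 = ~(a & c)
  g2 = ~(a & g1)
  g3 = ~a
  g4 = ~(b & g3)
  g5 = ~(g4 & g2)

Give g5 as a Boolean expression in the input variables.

~((~(b & ~a)) & (~(a & (~(a & c)))))

g1 = ~(a & c)
g2 = ~(a & g1) = ~(a & (~(a & c)))
g3 = ~a
g4 = ~(b & g3) = ~(b & ~a)
g5 = ~(g4 & g2) = ~((~(b & ~a)) & (~(a & (~(a & c)))))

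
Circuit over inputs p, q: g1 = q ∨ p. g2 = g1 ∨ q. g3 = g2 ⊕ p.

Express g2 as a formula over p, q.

(q ∨ p) ∨ q

g1 = q ∨ p
g2 = g1 ∨ q = (q ∨ p) ∨ q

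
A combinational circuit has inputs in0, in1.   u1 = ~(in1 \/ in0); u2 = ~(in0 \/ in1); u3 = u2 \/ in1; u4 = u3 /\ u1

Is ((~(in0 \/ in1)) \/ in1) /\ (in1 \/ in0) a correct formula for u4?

u1 = ~(in1 \/ in0)
u2 = ~(in0 \/ in1)
u3 = u2 \/ in1 = (~(in0 \/ in1)) \/ in1
u4 = u3 /\ u1 = ((~(in0 \/ in1)) \/ in1) /\ (~(in1 \/ in0))
At in0=0, in1=0: circuit gives 1, formula gives 0.

No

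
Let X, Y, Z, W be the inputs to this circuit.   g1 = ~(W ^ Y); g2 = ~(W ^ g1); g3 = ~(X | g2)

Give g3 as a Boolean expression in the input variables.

g1 = ~(W ^ Y)
g2 = ~(W ^ g1) = ~(W ^ (~(W ^ Y)))
g3 = ~(X | g2) = ~(X | (~(W ^ (~(W ^ Y)))))

~(X | (~(W ^ (~(W ^ Y)))))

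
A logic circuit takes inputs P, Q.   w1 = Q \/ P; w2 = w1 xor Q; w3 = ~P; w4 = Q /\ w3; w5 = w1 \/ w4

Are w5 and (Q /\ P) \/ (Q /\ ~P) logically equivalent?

No

w1 = Q \/ P
w3 = ~P
w4 = Q /\ w3 = Q /\ ~P
w5 = w1 \/ w4 = (Q \/ P) \/ (Q /\ ~P)
At P=1, Q=0: circuit gives 1, formula gives 0.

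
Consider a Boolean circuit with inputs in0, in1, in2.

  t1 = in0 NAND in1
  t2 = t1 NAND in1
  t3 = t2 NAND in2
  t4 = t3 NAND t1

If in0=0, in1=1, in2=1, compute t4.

t1 = 0 NAND 1 = 1
t2 = 1 NAND 1 = 0
t3 = 0 NAND 1 = 1
t4 = 1 NAND 1 = 0

0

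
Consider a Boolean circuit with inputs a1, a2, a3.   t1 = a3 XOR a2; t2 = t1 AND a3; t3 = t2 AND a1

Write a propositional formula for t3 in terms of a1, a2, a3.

t1 = a3 XOR a2
t2 = t1 AND a3 = (a3 XOR a2) AND a3
t3 = t2 AND a1 = ((a3 XOR a2) AND a3) AND a1

((a3 XOR a2) AND a3) AND a1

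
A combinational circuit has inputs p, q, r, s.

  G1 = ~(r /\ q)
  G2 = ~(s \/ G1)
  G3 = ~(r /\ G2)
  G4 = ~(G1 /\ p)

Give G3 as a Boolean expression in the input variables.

~(r /\ (~(s \/ (~(r /\ q)))))

G1 = ~(r /\ q)
G2 = ~(s \/ G1) = ~(s \/ (~(r /\ q)))
G3 = ~(r /\ G2) = ~(r /\ (~(s \/ (~(r /\ q)))))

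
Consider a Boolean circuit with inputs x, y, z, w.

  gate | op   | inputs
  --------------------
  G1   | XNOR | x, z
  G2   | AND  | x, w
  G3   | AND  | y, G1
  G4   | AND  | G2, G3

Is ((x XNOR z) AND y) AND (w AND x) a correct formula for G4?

Yes

G1 = x XNOR z
G2 = x AND w
G3 = y AND G1 = y AND (x XNOR z)
G4 = G2 AND G3 = (x AND w) AND (y AND (x XNOR z))
At x=0, y=0, z=0, w=0: circuit gives 0, formula gives 0.
At x=1, y=1, z=1, w=1: circuit gives 1, formula gives 1.
Agrees on all 16 inputs.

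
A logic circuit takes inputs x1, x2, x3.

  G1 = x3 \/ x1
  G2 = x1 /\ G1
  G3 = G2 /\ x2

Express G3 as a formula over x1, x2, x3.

(x1 /\ (x3 \/ x1)) /\ x2

G1 = x3 \/ x1
G2 = x1 /\ G1 = x1 /\ (x3 \/ x1)
G3 = G2 /\ x2 = (x1 /\ (x3 \/ x1)) /\ x2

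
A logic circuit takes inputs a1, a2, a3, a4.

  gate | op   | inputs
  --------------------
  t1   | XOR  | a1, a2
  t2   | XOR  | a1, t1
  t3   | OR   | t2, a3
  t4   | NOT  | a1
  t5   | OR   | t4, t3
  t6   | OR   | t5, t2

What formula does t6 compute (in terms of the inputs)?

t1 = a1 XOR a2
t2 = a1 XOR t1 = a1 XOR (a1 XOR a2)
t3 = t2 OR a3 = (a1 XOR (a1 XOR a2)) OR a3
t4 = NOT a1
t5 = t4 OR t3 = NOT a1 OR ((a1 XOR (a1 XOR a2)) OR a3)
t6 = t5 OR t2 = (NOT a1 OR ((a1 XOR (a1 XOR a2)) OR a3)) OR (a1 XOR (a1 XOR a2))

(NOT a1 OR ((a1 XOR (a1 XOR a2)) OR a3)) OR (a1 XOR (a1 XOR a2))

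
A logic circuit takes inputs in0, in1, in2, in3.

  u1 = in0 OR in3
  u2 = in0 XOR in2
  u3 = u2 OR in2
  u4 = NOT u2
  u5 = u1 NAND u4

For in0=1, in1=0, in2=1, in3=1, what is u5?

u1 = 1 OR 1 = 1
u2 = 1 XOR 1 = 0
u4 = NOT 0 = 1
u5 = 1 NAND 1 = 0

0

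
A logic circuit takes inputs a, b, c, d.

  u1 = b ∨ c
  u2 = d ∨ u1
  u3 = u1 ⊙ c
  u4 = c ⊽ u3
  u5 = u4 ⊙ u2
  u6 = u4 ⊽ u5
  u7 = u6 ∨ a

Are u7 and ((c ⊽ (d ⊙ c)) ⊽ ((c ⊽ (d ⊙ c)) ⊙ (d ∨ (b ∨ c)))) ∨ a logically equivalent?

No

u1 = b ∨ c
u2 = d ∨ u1 = d ∨ (b ∨ c)
u3 = u1 ⊙ c = (b ∨ c) ⊙ c
u4 = c ⊽ u3 = c ⊽ ((b ∨ c) ⊙ c)
u5 = u4 ⊙ u2 = (c ⊽ ((b ∨ c) ⊙ c)) ⊙ (d ∨ (b ∨ c))
u6 = u4 ⊽ u5 = (c ⊽ ((b ∨ c) ⊙ c)) ⊽ ((c ⊽ ((b ∨ c) ⊙ c)) ⊙ (d ∨ (b ∨ c)))
u7 = u6 ∨ a = ((c ⊽ ((b ∨ c) ⊙ c)) ⊽ ((c ⊽ ((b ∨ c) ⊙ c)) ⊙ (d ∨ (b ∨ c)))) ∨ a
At a=0, b=0, c=0, d=1: circuit gives 1, formula gives 0.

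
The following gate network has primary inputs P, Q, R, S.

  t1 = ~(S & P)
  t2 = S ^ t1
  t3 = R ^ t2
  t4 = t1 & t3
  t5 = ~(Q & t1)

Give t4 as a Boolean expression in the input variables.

t1 = ~(S & P)
t2 = S ^ t1 = S ^ (~(S & P))
t3 = R ^ t2 = R ^ (S ^ (~(S & P)))
t4 = t1 & t3 = (~(S & P)) & (R ^ (S ^ (~(S & P))))

(~(S & P)) & (R ^ (S ^ (~(S & P))))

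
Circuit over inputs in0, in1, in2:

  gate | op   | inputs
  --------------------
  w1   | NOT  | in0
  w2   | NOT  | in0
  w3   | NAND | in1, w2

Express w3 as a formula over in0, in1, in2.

in1 NAND NOT in0

w2 = NOT in0
w3 = in1 NAND w2 = in1 NAND NOT in0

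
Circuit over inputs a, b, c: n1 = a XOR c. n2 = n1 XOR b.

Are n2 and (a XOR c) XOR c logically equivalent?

n1 = a XOR c
n2 = n1 XOR b = (a XOR c) XOR b
At a=0, b=0, c=1: circuit gives 1, formula gives 0.

No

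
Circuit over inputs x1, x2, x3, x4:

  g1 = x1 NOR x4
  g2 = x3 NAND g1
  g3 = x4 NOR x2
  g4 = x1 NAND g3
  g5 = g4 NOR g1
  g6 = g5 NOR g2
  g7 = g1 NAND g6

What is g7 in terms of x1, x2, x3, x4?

g1 = x1 NOR x4
g2 = x3 NAND g1 = x3 NAND (x1 NOR x4)
g3 = x4 NOR x2
g4 = x1 NAND g3 = x1 NAND (x4 NOR x2)
g5 = g4 NOR g1 = (x1 NAND (x4 NOR x2)) NOR (x1 NOR x4)
g6 = g5 NOR g2 = ((x1 NAND (x4 NOR x2)) NOR (x1 NOR x4)) NOR (x3 NAND (x1 NOR x4))
g7 = g1 NAND g6 = (x1 NOR x4) NAND (((x1 NAND (x4 NOR x2)) NOR (x1 NOR x4)) NOR (x3 NAND (x1 NOR x4)))

(x1 NOR x4) NAND (((x1 NAND (x4 NOR x2)) NOR (x1 NOR x4)) NOR (x3 NAND (x1 NOR x4)))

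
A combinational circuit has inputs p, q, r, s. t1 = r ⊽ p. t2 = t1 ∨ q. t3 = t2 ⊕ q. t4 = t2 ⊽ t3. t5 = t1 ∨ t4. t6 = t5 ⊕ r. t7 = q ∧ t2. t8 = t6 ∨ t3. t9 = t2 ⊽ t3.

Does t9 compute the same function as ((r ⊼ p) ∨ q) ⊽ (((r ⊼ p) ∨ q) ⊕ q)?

No

t1 = r ⊽ p
t2 = t1 ∨ q = (r ⊽ p) ∨ q
t3 = t2 ⊕ q = ((r ⊽ p) ∨ q) ⊕ q
t9 = t2 ⊽ t3 = ((r ⊽ p) ∨ q) ⊽ (((r ⊽ p) ∨ q) ⊕ q)
At p=0, q=0, r=1, s=0: circuit gives 1, formula gives 0.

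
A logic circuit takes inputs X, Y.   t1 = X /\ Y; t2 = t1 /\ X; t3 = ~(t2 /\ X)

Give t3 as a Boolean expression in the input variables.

t1 = X /\ Y
t2 = t1 /\ X = (X /\ Y) /\ X
t3 = ~(t2 /\ X) = ~(((X /\ Y) /\ X) /\ X)

~(((X /\ Y) /\ X) /\ X)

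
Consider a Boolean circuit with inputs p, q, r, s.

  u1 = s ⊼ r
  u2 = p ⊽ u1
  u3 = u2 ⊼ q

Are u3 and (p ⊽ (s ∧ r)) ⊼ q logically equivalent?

u1 = s ⊼ r
u2 = p ⊽ u1 = p ⊽ (s ⊼ r)
u3 = u2 ⊼ q = (p ⊽ (s ⊼ r)) ⊼ q
At p=0, q=1, r=0, s=0: circuit gives 1, formula gives 0.

No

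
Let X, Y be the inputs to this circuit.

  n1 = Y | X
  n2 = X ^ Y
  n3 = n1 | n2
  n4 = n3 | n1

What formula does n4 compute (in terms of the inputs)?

((Y | X) | (X ^ Y)) | (Y | X)

n1 = Y | X
n2 = X ^ Y
n3 = n1 | n2 = (Y | X) | (X ^ Y)
n4 = n3 | n1 = ((Y | X) | (X ^ Y)) | (Y | X)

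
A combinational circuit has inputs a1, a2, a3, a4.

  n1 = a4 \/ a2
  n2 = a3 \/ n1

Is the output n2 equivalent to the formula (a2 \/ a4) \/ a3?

n1 = a4 \/ a2
n2 = a3 \/ n1 = a3 \/ (a4 \/ a2)
At a1=0, a2=0, a3=0, a4=0: circuit gives 0, formula gives 0.
At a1=0, a2=0, a3=0, a4=1: circuit gives 1, formula gives 1.
Agrees on all 16 inputs.

Yes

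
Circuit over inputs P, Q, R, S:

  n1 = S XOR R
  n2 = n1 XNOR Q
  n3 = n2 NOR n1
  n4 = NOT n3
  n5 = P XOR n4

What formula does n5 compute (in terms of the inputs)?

n1 = S XOR R
n2 = n1 XNOR Q = (S XOR R) XNOR Q
n3 = n2 NOR n1 = ((S XOR R) XNOR Q) NOR (S XOR R)
n4 = NOT n3 = NOT (((S XOR R) XNOR Q) NOR (S XOR R))
n5 = P XOR n4 = P XOR NOT (((S XOR R) XNOR Q) NOR (S XOR R))

P XOR NOT (((S XOR R) XNOR Q) NOR (S XOR R))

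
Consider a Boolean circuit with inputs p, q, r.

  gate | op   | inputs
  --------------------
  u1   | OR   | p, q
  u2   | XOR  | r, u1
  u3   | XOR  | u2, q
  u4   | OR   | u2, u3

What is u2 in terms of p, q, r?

u1 = p OR q
u2 = r XOR u1 = r XOR (p OR q)

r XOR (p OR q)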